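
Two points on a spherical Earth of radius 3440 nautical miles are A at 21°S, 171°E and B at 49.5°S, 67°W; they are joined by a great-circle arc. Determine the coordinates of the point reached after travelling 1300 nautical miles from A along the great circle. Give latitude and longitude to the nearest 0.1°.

Convert each endpoint to a unit vector on the sphere (x = cos φ cos λ, y = cos φ sin λ, z = sin φ).
The central angle between the endpoints is δ = arccos(p₁·p₂) ≈ 1.620 rad (92.8°). The total great-circle distance is δ·R ≈ 1.620 × 3440 ≈ 5571 nmi, so the target fraction is f = 1300/5571 ≈ 0.233.
Interpolate at f ≈ 0.233 with slerp weights a = sin((1−f)δ)/sin δ ≈ 0.947, b = sin(fδ)/sin δ ≈ 0.369.
p = a·p₁ + b·p₂ ≈ (-0.780, -0.082, -0.620); φ = arcsin(p_z) ≈ -38.35°, λ = atan2(p_y, p_x) ≈ -173.96°.

≈ 38.3°S, 174.0°W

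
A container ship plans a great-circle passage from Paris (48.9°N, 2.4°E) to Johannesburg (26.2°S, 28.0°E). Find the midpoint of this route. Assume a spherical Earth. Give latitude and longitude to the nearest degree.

≈ 12°N, 17°E

Convert each endpoint to a unit vector on the sphere (x = cos φ cos λ, y = cos φ sin λ, z = sin φ).
The central angle between the endpoints is δ = arccos(p₁·p₂) ≈ 1.370 rad (78.5°).
Interpolate at f = 1/2 with slerp weights a = sin((1−f)δ)/sin δ ≈ 0.646, b = sin(fδ)/sin δ ≈ 0.646.
p = a·p₁ + b·p₂ ≈ (0.936, 0.290, 0.201); φ = arcsin(p_z) ≈ 11.62°, λ = atan2(p_y, p_x) ≈ 17.21°.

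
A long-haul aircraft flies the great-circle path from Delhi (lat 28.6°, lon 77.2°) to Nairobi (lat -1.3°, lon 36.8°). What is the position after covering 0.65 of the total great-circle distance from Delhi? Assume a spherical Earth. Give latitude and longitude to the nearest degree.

≈ lat 10°, lon 50°

The haversine formula gives a central angle δ ≈ 0.853 rad (48.9°) between the endpoints.
Interpolate at f = 0.65 with slerp weights a = sin((1−f)δ)/sin δ ≈ 0.391, b = sin(fδ)/sin δ ≈ 0.699.
p = a·p₁ + b·p₂ ≈ (0.635, 0.753, 0.171); φ = arcsin(p_z) ≈ 9.85°, λ = atan2(p_y, p_x) ≈ 49.83°.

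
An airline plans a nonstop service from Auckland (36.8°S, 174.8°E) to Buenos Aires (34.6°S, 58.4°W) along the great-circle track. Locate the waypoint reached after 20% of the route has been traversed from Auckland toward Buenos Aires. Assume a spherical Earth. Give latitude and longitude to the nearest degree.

≈ 49°S, 166°W

The haversine formula gives a central angle δ ≈ 1.625 rad (93.1°) between the endpoints.
Interpolate at f = 0.20 with slerp weights a = sin((1−f)δ)/sin δ ≈ 0.965, b = sin(fδ)/sin δ ≈ 0.320.
p = a·p₁ + b·p₂ ≈ (-0.632, -0.154, -0.760); φ = arcsin(p_z) ≈ -49.44°, λ = atan2(p_y, p_x) ≈ -166.28°.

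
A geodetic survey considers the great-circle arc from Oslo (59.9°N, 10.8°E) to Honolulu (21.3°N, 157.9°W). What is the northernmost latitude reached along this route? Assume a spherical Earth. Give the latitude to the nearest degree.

≈ 85°N

The great circle lies in the plane with unit normal n̂ = (p₁ × p₂)/|p₁ × p₂|.
Here n̂_z ≈ -0.093; the vertex latitude is φ_max = arccos|n̂_z| ≈ 84.7°.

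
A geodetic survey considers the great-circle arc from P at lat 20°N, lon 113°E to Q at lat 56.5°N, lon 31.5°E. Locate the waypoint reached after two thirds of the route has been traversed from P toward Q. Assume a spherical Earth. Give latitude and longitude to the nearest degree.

From cos δ = sin φ₁ sin φ₂ + cos φ₁ cos φ₂ cos Δλ, the central angle is δ ≈ 1.201 rad (68.8°).
Interpolate at f = 2/3 with slerp weights a = sin((1−f)δ)/sin δ ≈ 0.418, b = sin(fδ)/sin δ ≈ 0.770.
p = a·p₁ + b·p₂ ≈ (0.209, 0.583, 0.785); φ = arcsin(p_z) ≈ 51.70°, λ = atan2(p_y, p_x) ≈ 70.31°.

≈ lat 52°N, lon 70°E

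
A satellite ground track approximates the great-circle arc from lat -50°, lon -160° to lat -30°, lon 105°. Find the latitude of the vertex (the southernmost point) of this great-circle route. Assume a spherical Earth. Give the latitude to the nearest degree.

The great circle lies in the plane with unit normal n̂ = (p₁ × p₂)/|p₁ × p₂|.
Here n̂_z ≈ -0.588; the vertex latitude is φ_max = arccos|n̂_z| ≈ 54.0°.

≈ -54°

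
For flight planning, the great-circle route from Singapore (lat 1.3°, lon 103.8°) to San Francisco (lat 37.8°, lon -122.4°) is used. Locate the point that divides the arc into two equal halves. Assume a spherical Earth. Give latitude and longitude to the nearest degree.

The haversine formula gives a central angle δ ≈ 2.133 rad (122.2°) between the endpoints.
Interpolate at f = 1/2 with slerp weights a = sin((1−f)δ)/sin δ ≈ 1.035, b = sin(fδ)/sin δ ≈ 1.035.
p = a·p₁ + b·p₂ ≈ (-0.685, 0.314, 0.658); φ = arcsin(p_z) ≈ 41.11°, λ = atan2(p_y, p_x) ≈ 155.35°.

≈ lat 41°, lon 155°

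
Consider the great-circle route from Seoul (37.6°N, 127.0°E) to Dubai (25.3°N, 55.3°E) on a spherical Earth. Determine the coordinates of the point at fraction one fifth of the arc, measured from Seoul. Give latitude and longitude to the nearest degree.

Write both endpoints as unit vectors p₁, p₂ with components (cos φ cos λ, cos φ sin λ, sin φ).
The central angle between the endpoints is δ = arccos(p₁·p₂) ≈ 1.064 rad (60.9°).
Interpolate at f = 1/5 with slerp weights a = sin((1−f)δ)/sin δ ≈ 0.860, b = sin(fδ)/sin δ ≈ 0.242.
p = a·p₁ + b·p₂ ≈ (-0.286, 0.724, 0.628); φ = arcsin(p_z) ≈ 38.91°, λ = atan2(p_y, p_x) ≈ 111.55°.

≈ (39°N, 112°E)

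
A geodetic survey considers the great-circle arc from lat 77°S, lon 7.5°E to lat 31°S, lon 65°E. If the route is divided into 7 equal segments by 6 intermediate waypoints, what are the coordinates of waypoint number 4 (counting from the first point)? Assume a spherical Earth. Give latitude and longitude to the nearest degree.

The haversine formula gives a central angle δ ≈ 0.920 rad (52.7°) between the endpoints.
Interpolate at f = 4/7 with slerp weights a = sin((1−f)δ)/sin δ ≈ 0.483, b = sin(fδ)/sin δ ≈ 0.631.
p = a·p₁ + b·p₂ ≈ (0.336, 0.504, -0.795); φ = arcsin(p_z) ≈ -52.70°, λ = atan2(p_y, p_x) ≈ 56.31°.

≈ lat 53°S, lon 56°E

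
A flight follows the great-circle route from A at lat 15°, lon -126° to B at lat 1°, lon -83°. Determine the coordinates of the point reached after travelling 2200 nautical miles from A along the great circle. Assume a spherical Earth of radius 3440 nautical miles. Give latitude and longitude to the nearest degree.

Write both endpoints as unit vectors p₁, p₂ with components (cos φ cos λ, cos φ sin λ, sin φ).
The central angle between the endpoints is δ = arccos(p₁·p₂) ≈ 0.780 rad (44.7°). The total great-circle distance is δ·R ≈ 0.780 × 3440 ≈ 2684 nmi, so the target fraction is f = 2200/2684 ≈ 0.820.
Interpolate at f ≈ 0.820 with slerp weights a = sin((1−f)δ)/sin δ ≈ 0.199, b = sin(fδ)/sin δ ≈ 0.849.
p = a·p₁ + b·p₂ ≈ (-0.010, -0.998, 0.066); φ = arcsin(p_z) ≈ 3.81°, λ = atan2(p_y, p_x) ≈ -90.56°.

≈ lat 4°, lon -91°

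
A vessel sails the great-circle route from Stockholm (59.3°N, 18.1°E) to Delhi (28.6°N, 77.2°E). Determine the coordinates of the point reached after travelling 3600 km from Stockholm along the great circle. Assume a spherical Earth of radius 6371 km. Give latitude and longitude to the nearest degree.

≈ (42°N, 64°E)

Write both endpoints as unit vectors p₁, p₂ with components (cos φ cos λ, cos φ sin λ, sin φ).
The central angle between the endpoints is δ = arccos(p₁·p₂) ≈ 0.874 rad (50.1°). The total great-circle distance is δ·R ≈ 0.874 × 6371 ≈ 5568 km, so the target fraction is f = 3600/5568 ≈ 0.647.
Interpolate at f ≈ 0.647 with slerp weights a = sin((1−f)δ)/sin δ ≈ 0.396, b = sin(fδ)/sin δ ≈ 0.698.
p = a·p₁ + b·p₂ ≈ (0.328, 0.661, 0.675); φ = arcsin(p_z) ≈ 42.46°, λ = atan2(p_y, p_x) ≈ 63.58°.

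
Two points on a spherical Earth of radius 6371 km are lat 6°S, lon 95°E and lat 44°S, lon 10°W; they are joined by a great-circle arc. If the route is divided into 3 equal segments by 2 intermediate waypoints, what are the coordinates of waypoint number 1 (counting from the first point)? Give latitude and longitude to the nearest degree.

Write both endpoints as unit vectors p₁, p₂ with components (cos φ cos λ, cos φ sin λ, sin φ).
The central angle between the endpoints is δ = arccos(p₁·p₂) ≈ 1.684 rad (96.5°).
Interpolate at f = 1/3 with slerp weights a = sin((1−f)δ)/sin δ ≈ 0.907, b = sin(fδ)/sin δ ≈ 0.536.
p = a·p₁ + b·p₂ ≈ (0.301, 0.832, -0.467); φ = arcsin(p_z) ≈ -27.83°, λ = atan2(p_y, p_x) ≈ 70.11°.

≈ lat 28°S, lon 70°E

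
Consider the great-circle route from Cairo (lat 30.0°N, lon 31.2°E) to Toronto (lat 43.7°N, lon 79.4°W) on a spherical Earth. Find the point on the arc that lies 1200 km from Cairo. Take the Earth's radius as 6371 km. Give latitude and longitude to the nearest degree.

≈ lat 38°N, lon 22°E

From cos δ = sin φ₁ sin φ₂ + cos φ₁ cos φ₂ cos Δλ, the central angle is δ ≈ 1.445 rad (82.8°). The total great-circle distance is δ·R ≈ 1.445 × 6371 ≈ 9208 km, so the target fraction is f = 1200/9208 ≈ 0.130.
Interpolate at f ≈ 0.130 with slerp weights a = sin((1−f)δ)/sin δ ≈ 0.959, b = sin(fδ)/sin δ ≈ 0.189.
p = a·p₁ + b·p₂ ≈ (0.735, 0.296, 0.610); φ = arcsin(p_z) ≈ 37.57°, λ = atan2(p_y, p_x) ≈ 21.93°.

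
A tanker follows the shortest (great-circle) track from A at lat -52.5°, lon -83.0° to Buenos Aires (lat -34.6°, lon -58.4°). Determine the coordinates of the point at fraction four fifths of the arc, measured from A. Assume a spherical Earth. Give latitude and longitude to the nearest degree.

Convert each endpoint to a unit vector on the sphere (x = cos φ cos λ, y = cos φ sin λ, z = sin φ).
The central angle between the endpoints is δ = arccos(p₁·p₂) ≈ 0.437 rad (25.0°).
Interpolate at f = 4/5 with slerp weights a = sin((1−f)δ)/sin δ ≈ 0.206, b = sin(fδ)/sin δ ≈ 0.809.
p = a·p₁ + b·p₂ ≈ (0.364, -0.692, -0.623); φ = arcsin(p_z) ≈ -38.55°, λ = atan2(p_y, p_x) ≈ -62.23°.

≈ lat -39°, lon -62°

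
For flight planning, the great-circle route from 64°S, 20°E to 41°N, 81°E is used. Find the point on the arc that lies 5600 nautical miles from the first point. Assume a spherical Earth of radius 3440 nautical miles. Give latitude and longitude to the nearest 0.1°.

≈ 20.5°N, 71.2°E

Convert each endpoint to a unit vector on the sphere (x = cos φ cos λ, y = cos φ sin λ, z = sin φ).
The central angle between the endpoints is δ = arccos(p₁·p₂) ≈ 2.014 rad (115.4°). The total great-circle distance is δ·R ≈ 2.014 × 3440 ≈ 6930 nmi, so the target fraction is f = 5600/6930 ≈ 0.808.
Interpolate at f ≈ 0.808 with slerp weights a = sin((1−f)δ)/sin δ ≈ 0.417, b = sin(fδ)/sin δ ≈ 1.105.
p = a·p₁ + b·p₂ ≈ (0.302, 0.887, 0.350); φ = arcsin(p_z) ≈ 20.49°, λ = atan2(p_y, p_x) ≈ 71.16°.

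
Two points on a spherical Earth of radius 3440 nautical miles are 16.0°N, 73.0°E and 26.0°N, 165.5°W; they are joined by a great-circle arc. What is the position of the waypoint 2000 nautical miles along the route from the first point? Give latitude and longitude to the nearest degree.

≈ 33°N, 105°E

Write both endpoints as unit vectors p₁, p₂ with components (cos φ cos λ, cos φ sin λ, sin φ).
The central angle between the endpoints is δ = arccos(p₁·p₂) ≈ 1.908 rad (109.3°). The total great-circle distance is δ·R ≈ 1.908 × 3440 ≈ 6563 nmi, so the target fraction is f = 2000/6563 ≈ 0.305.
Interpolate at f ≈ 0.305 with slerp weights a = sin((1−f)δ)/sin δ ≈ 1.028, b = sin(fδ)/sin δ ≈ 0.582.
p = a·p₁ + b·p₂ ≈ (-0.217, 0.814, 0.538); φ = arcsin(p_z) ≈ 32.58°, λ = atan2(p_y, p_x) ≈ 104.95°.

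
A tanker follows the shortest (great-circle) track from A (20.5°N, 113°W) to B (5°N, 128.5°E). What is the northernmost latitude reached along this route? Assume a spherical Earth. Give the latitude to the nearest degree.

The great circle lies in the plane with unit normal n̂ = (p₁ × p₂)/|p₁ × p₂|.
Here n̂_z ≈ -0.901; the vertex latitude is φ_max = arccos|n̂_z| ≈ 25.7°.

≈ 26°N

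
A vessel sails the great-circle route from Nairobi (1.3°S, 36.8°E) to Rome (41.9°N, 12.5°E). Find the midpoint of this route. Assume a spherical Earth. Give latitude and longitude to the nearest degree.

Convert each endpoint to a unit vector on the sphere (x = cos φ cos λ, y = cos φ sin λ, z = sin φ).
The central angle between the endpoints is δ = arccos(p₁·p₂) ≈ 0.846 rad (48.5°).
Interpolate at f = 1/2 with slerp weights a = sin((1−f)δ)/sin δ ≈ 0.548, b = sin(fδ)/sin δ ≈ 0.548.
p = a·p₁ + b·p₂ ≈ (0.837, 0.417, 0.354); φ = arcsin(p_z) ≈ 20.72°, λ = atan2(p_y, p_x) ≈ 26.46°.

≈ 21°N, 26°E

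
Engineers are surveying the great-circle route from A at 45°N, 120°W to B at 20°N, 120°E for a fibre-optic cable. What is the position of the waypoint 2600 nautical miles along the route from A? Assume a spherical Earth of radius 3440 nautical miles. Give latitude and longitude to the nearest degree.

The haversine formula gives a central angle δ ≈ 1.661 rad (95.2°) between the endpoints. The total great-circle distance is δ·R ≈ 1.661 × 3440 ≈ 5715 nmi, so the target fraction is f = 2600/5715 ≈ 0.455.
Interpolate at f ≈ 0.455 with slerp weights a = sin((1−f)δ)/sin δ ≈ 0.790, b = sin(fδ)/sin δ ≈ 0.689.
p = a·p₁ + b·p₂ ≈ (-0.603, 0.077, 0.794); φ = arcsin(p_z) ≈ 52.57°, λ = atan2(p_y, p_x) ≈ 172.75°.

≈ 53°N, 173°E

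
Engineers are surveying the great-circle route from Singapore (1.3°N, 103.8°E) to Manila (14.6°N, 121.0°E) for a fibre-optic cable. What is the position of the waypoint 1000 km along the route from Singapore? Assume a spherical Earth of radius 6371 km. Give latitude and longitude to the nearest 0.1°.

The haversine formula gives a central angle δ ≈ 0.377 rad (21.6°) between the endpoints. The total great-circle distance is δ·R ≈ 0.377 × 6371 ≈ 2399 km, so the target fraction is f = 1000/2399 ≈ 0.417.
Interpolate at f ≈ 0.417 with slerp weights a = sin((1−f)δ)/sin δ ≈ 0.592, b = sin(fδ)/sin δ ≈ 0.425.
p = a·p₁ + b·p₂ ≈ (-0.353, 0.928, 0.121); φ = arcsin(p_z) ≈ 6.93°, λ = atan2(p_y, p_x) ≈ 110.84°.

≈ 6.9°N, 110.8°E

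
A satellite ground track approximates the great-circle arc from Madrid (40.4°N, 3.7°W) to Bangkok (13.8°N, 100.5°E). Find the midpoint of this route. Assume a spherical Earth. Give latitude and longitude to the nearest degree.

≈ 39°N, 57°E

From cos δ = sin φ₁ sin φ₂ + cos φ₁ cos φ₂ cos Δλ, the central angle is δ ≈ 1.598 rad (91.5°).
Interpolate at f = 1/2 with slerp weights a = sin((1−f)δ)/sin δ ≈ 0.717, b = sin(fδ)/sin δ ≈ 0.717.
p = a·p₁ + b·p₂ ≈ (0.418, 0.649, 0.636); φ = arcsin(p_z) ≈ 39.46°, λ = atan2(p_y, p_x) ≈ 57.23°.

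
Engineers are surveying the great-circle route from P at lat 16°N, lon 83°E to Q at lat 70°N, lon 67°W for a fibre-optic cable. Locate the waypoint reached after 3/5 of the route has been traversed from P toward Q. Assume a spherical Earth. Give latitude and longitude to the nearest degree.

≈ lat 69°N, lon 60°E

Write both endpoints as unit vectors p₁, p₂ with components (cos φ cos λ, cos φ sin λ, sin φ).
The central angle between the endpoints is δ = arccos(p₁·p₂) ≈ 1.597 rad (91.5°).
Interpolate at f = 3/5 with slerp weights a = sin((1−f)δ)/sin δ ≈ 0.596, b = sin(fδ)/sin δ ≈ 0.818.
p = a·p₁ + b·p₂ ≈ (0.179, 0.311, 0.933); φ = arcsin(p_z) ≈ 68.95°, λ = atan2(p_y, p_x) ≈ 60.07°.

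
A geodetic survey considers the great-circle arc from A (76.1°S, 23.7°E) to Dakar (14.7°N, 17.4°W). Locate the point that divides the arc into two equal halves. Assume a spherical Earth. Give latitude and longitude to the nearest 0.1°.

Convert each endpoint to a unit vector on the sphere (x = cos φ cos λ, y = cos φ sin λ, z = sin φ).
The central angle between the endpoints is δ = arccos(p₁·p₂) ≈ 1.642 rad (94.1°).
Interpolate at f = 1/2 with slerp weights a = sin((1−f)δ)/sin δ ≈ 0.734, b = sin(fδ)/sin δ ≈ 0.734.
p = a·p₁ + b·p₂ ≈ (0.839, -0.141, -0.526); φ = arcsin(p_z) ≈ -31.74°, λ = atan2(p_y, p_x) ≈ -9.57°.

≈ (31.7°S, 9.6°W)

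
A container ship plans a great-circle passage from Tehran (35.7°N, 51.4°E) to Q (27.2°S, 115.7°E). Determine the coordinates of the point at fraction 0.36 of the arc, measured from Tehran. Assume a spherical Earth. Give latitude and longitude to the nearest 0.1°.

≈ (14.2°N, 77.0°E)

Write both endpoints as unit vectors p₁, p₂ with components (cos φ cos λ, cos φ sin λ, sin φ).
The central angle between the endpoints is δ = arccos(p₁·p₂) ≈ 1.524 rad (87.3°).
Interpolate at f = 0.36 with slerp weights a = sin((1−f)δ)/sin δ ≈ 0.829, b = sin(fδ)/sin δ ≈ 0.522.
p = a·p₁ + b·p₂ ≈ (0.219, 0.945, 0.245); φ = arcsin(p_z) ≈ 14.18°, λ = atan2(p_y, p_x) ≈ 76.97°.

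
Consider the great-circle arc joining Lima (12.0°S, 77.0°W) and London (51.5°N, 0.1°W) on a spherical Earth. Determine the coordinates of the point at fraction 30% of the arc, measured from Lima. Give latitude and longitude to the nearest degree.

Convert each endpoint to a unit vector on the sphere (x = cos φ cos λ, y = cos φ sin λ, z = sin φ).
The central angle between the endpoints is δ = arccos(p₁·p₂) ≈ 1.596 rad (91.4°).
Interpolate at f = 0.30 with slerp weights a = sin((1−f)δ)/sin δ ≈ 0.899, b = sin(fδ)/sin δ ≈ 0.461.
p = a·p₁ + b·p₂ ≈ (0.485, -0.857, 0.174); φ = arcsin(p_z) ≈ 10.00°, λ = atan2(p_y, p_x) ≈ -60.52°.

≈ (10°N, 61°W)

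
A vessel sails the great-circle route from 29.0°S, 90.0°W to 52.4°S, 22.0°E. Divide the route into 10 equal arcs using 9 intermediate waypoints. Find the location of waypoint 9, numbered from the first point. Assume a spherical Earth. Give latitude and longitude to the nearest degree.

≈ 56°S, 10°E

From cos δ = sin φ₁ sin φ₂ + cos φ₁ cos φ₂ cos Δλ, the central angle is δ ≈ 1.386 rad (79.4°).
Interpolate at f = 9/10 with slerp weights a = sin((1−f)δ)/sin δ ≈ 0.141, b = sin(fδ)/sin δ ≈ 0.965.
p = a·p₁ + b·p₂ ≈ (0.546, 0.098, -0.832); φ = arcsin(p_z) ≈ -56.34°, λ = atan2(p_y, p_x) ≈ 10.14°.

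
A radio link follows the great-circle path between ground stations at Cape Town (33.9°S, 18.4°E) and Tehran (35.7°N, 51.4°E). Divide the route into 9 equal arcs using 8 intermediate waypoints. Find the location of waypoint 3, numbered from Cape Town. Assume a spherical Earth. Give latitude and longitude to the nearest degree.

≈ 11°S, 30°E

Convert each endpoint to a unit vector on the sphere (x = cos φ cos λ, y = cos φ sin λ, z = sin φ).
The central angle between the endpoints is δ = arccos(p₁·p₂) ≈ 1.329 rad (76.1°).
Interpolate at f = 3/9 with slerp weights a = sin((1−f)δ)/sin δ ≈ 0.798, b = sin(fδ)/sin δ ≈ 0.441.
p = a·p₁ + b·p₂ ≈ (0.852, 0.489, -0.187); φ = arcsin(p_z) ≈ -10.80°, λ = atan2(p_y, p_x) ≈ 29.86°.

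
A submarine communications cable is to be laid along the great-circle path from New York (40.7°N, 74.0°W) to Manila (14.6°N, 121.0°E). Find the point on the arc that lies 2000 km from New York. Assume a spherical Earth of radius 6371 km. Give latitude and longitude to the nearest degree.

Convert each endpoint to a unit vector on the sphere (x = cos φ cos λ, y = cos φ sin λ, z = sin φ).
The central angle between the endpoints is δ = arccos(p₁·p₂) ≈ 2.146 rad (123.0°). The total great-circle distance is δ·R ≈ 2.146 × 6371 ≈ 13674 km, so the target fraction is f = 2000/13674 ≈ 0.146.
Interpolate at f ≈ 0.146 with slerp weights a = sin((1−f)δ)/sin δ ≈ 1.151, b = sin(fδ)/sin δ ≈ 0.368.
p = a·p₁ + b·p₂ ≈ (0.057, -0.534, 0.844); φ = arcsin(p_z) ≈ 57.53°, λ = atan2(p_y, p_x) ≈ -83.89°.

≈ 58°N, 84°W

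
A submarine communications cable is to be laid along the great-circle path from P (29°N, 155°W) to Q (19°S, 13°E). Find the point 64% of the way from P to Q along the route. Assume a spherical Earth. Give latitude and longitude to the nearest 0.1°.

≈ (24.0°N, 29.1°W)

Write both endpoints as unit vectors p₁, p₂ with components (cos φ cos λ, cos φ sin λ, sin φ).
The central angle between the endpoints is δ = arccos(p₁·p₂) ≈ 2.883 rad (165.2°).
Interpolate at f = 0.64 with slerp weights a = sin((1−f)δ)/sin δ ≈ 3.367, b = sin(fδ)/sin δ ≈ 3.764.
p = a·p₁ + b·p₂ ≈ (0.798, -0.444, 0.407); φ = arcsin(p_z) ≈ 24.04°, λ = atan2(p_y, p_x) ≈ -29.11°.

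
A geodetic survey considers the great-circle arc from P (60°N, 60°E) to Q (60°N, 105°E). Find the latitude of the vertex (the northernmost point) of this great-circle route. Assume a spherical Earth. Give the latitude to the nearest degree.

≈ 62°N

The great circle lies in the plane with unit normal n̂ = (p₁ × p₂)/|p₁ × p₂|.
Here n̂_z ≈ +0.471; the vertex latitude is φ_max = arccos|n̂_z| ≈ 61.9°.
Check via Clairaut: cos φ_max = |cos φ₁| · sin C = cos(60.0°)·sin(70.3°) ≈ 0.471, again giving ≈ 61.9°.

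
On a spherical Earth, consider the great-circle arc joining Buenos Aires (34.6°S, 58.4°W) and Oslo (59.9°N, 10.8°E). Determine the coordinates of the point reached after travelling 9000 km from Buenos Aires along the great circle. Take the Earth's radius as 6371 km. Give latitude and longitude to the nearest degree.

The haversine formula gives a central angle δ ≈ 1.923 rad (110.2°) between the endpoints. The total great-circle distance is δ·R ≈ 1.923 × 6371 ≈ 12249 km, so the target fraction is f = 9000/12249 ≈ 0.735.
Interpolate at f ≈ 0.735 with slerp weights a = sin((1−f)δ)/sin δ ≈ 0.520, b = sin(fδ)/sin δ ≈ 1.052.
p = a·p₁ + b·p₂ ≈ (0.743, -0.266, 0.615); φ = arcsin(p_z) ≈ 37.94°, λ = atan2(p_y, p_x) ≈ -19.69°.

≈ 38°N, 20°W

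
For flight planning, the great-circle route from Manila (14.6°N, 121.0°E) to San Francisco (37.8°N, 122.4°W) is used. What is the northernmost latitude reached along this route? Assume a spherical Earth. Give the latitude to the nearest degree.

≈ 46°N

The great circle lies in the plane with unit normal n̂ = (p₁ × p₂)/|p₁ × p₂|.
Here n̂_z ≈ +0.696; the vertex latitude is φ_max = arccos|n̂_z| ≈ 45.9°.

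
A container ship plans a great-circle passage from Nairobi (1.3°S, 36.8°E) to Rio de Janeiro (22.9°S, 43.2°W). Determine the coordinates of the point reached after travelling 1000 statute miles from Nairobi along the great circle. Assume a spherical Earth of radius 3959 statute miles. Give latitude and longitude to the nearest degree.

≈ 7°S, 23°E

The haversine formula gives a central angle δ ≈ 1.401 rad (80.3°) between the endpoints. The total great-circle distance is δ·R ≈ 1.401 × 3959 ≈ 5547 mi, so the target fraction is f = 1000/5547 ≈ 0.180.
Interpolate at f ≈ 0.180 with slerp weights a = sin((1−f)δ)/sin δ ≈ 0.925, b = sin(fδ)/sin δ ≈ 0.254.
p = a·p₁ + b·p₂ ≈ (0.911, 0.394, -0.120); φ = arcsin(p_z) ≈ -6.87°, λ = atan2(p_y, p_x) ≈ 23.40°.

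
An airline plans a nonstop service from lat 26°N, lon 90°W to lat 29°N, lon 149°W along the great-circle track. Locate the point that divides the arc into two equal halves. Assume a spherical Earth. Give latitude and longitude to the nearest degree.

Convert each endpoint to a unit vector on the sphere (x = cos φ cos λ, y = cos φ sin λ, z = sin φ).
The central angle between the endpoints is δ = arccos(p₁·p₂) ≈ 0.905 rad (51.9°).
Interpolate at f = 1/2 with slerp weights a = sin((1−f)δ)/sin δ ≈ 0.556, b = sin(fδ)/sin δ ≈ 0.556.
p = a·p₁ + b·p₂ ≈ (-0.417, -0.750, 0.513); φ = arcsin(p_z) ≈ 30.88°, λ = atan2(p_y, p_x) ≈ -119.06°.

≈ lat 31°N, lon 119°W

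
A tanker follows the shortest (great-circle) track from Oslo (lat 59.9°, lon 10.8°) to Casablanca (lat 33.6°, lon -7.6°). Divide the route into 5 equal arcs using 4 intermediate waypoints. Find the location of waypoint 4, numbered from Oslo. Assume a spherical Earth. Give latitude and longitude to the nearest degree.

≈ lat 39°, lon -5°

Write both endpoints as unit vectors p₁, p₂ with components (cos φ cos λ, cos φ sin λ, sin φ).
The central angle between the endpoints is δ = arccos(p₁·p₂) ≈ 0.505 rad (28.9°).
Interpolate at f = 4/5 with slerp weights a = sin((1−f)δ)/sin δ ≈ 0.208, b = sin(fδ)/sin δ ≈ 0.813.
p = a·p₁ + b·p₂ ≈ (0.773, -0.070, 0.630); φ = arcsin(p_z) ≈ 39.05°, λ = atan2(p_y, p_x) ≈ -5.17°.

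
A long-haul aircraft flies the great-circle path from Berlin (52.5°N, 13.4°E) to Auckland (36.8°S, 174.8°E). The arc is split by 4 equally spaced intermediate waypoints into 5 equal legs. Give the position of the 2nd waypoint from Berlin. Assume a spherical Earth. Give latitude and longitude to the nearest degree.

≈ 46°N, 122°E

Convert each endpoint to a unit vector on the sphere (x = cos φ cos λ, y = cos φ sin λ, z = sin φ).
The central angle between the endpoints is δ = arccos(p₁·p₂) ≈ 2.785 rad (159.6°).
Interpolate at f = 2/5 with slerp weights a = sin((1−f)δ)/sin δ ≈ 2.853, b = sin(fδ)/sin δ ≈ 2.574.
p = a·p₁ + b·p₂ ≈ (-0.363, 0.589, 0.722); φ = arcsin(p_z) ≈ 46.21°, λ = atan2(p_y, p_x) ≈ 121.62°.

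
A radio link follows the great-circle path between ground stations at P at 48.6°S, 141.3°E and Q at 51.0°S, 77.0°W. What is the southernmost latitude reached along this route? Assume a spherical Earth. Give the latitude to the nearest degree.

≈ 75°S

The great circle lies in the plane with unit normal n̂ = (p₁ × p₂)/|p₁ × p₂|.
Here n̂_z ≈ +0.267; the vertex latitude is φ_max = arccos|n̂_z| ≈ 74.5°.
Check via Clairaut: cos φ_max = |cos φ₁| · sin C = cos(48.6°)·sin(156.2°) ≈ 0.267, again giving ≈ 74.5°.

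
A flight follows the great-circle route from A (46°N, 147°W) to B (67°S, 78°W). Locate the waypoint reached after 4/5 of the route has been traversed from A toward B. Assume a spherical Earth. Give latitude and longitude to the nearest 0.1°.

Convert each endpoint to a unit vector on the sphere (x = cos φ cos λ, y = cos φ sin λ, z = sin φ).
The central angle between the endpoints is δ = arccos(p₁·p₂) ≈ 2.171 rad (124.4°).
Interpolate at f = 4/5 with slerp weights a = sin((1−f)δ)/sin δ ≈ 0.510, b = sin(fδ)/sin δ ≈ 1.195.
p = a·p₁ + b·p₂ ≈ (-0.200, -0.650, -0.733); φ = arcsin(p_z) ≈ -47.18°, λ = atan2(p_y, p_x) ≈ -107.10°.

≈ (47.2°S, 107.1°W)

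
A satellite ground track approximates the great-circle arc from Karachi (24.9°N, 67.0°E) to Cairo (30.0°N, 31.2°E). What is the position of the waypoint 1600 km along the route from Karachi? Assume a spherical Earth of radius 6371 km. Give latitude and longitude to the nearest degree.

≈ (28°N, 51°E)

Write both endpoints as unit vectors p₁, p₂ with components (cos φ cos λ, cos φ sin λ, sin φ).
The central angle between the endpoints is δ = arccos(p₁·p₂) ≈ 0.559 rad (32.0°). The total great-circle distance is δ·R ≈ 0.559 × 6371 ≈ 3563 km, so the target fraction is f = 1600/3563 ≈ 0.449.
Interpolate at f ≈ 0.449 with slerp weights a = sin((1−f)δ)/sin δ ≈ 0.572, b = sin(fδ)/sin δ ≈ 0.468.
p = a·p₁ + b·p₂ ≈ (0.550, 0.687, 0.475); φ = arcsin(p_z) ≈ 28.35°, λ = atan2(p_y, p_x) ≈ 51.36°.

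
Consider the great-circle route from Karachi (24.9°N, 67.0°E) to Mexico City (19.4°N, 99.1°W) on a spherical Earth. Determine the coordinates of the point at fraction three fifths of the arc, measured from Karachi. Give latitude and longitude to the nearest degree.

≈ (67°N, 61°W)

From cos δ = sin φ₁ sin φ₂ + cos φ₁ cos φ₂ cos Δλ, the central angle is δ ≈ 2.333 rad (133.7°).
Interpolate at f = 3/5 with slerp weights a = sin((1−f)δ)/sin δ ≈ 1.111, b = sin(fδ)/sin δ ≈ 1.363.
p = a·p₁ + b·p₂ ≈ (0.191, -0.341, 0.920); φ = arcsin(p_z) ≈ 66.99°, λ = atan2(p_y, p_x) ≈ -60.83°.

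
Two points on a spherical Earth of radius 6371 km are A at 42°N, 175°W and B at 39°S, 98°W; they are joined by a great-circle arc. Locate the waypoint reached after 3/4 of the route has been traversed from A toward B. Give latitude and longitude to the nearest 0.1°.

Convert each endpoint to a unit vector on the sphere (x = cos φ cos λ, y = cos φ sin λ, z = sin φ).
The central angle between the endpoints is δ = arccos(p₁·p₂) ≈ 1.866 rad (106.9°).
Interpolate at f = 3/4 with slerp weights a = sin((1−f)δ)/sin δ ≈ 0.470, b = sin(fδ)/sin δ ≈ 1.030.
p = a·p₁ + b·p₂ ≈ (-0.459, -0.823, -0.334); φ = arcsin(p_z) ≈ -19.49°, λ = atan2(p_y, p_x) ≈ -119.17°.

≈ 19.5°S, 119.2°W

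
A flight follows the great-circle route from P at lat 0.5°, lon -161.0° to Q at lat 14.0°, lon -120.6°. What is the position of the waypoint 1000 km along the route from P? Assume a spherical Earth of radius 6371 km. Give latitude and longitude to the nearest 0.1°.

≈ lat 3.6°, lon -152.6°

The haversine formula gives a central angle δ ≈ 0.736 rad (42.2°) between the endpoints. The total great-circle distance is δ·R ≈ 0.736 × 6371 ≈ 4691 km, so the target fraction is f = 1000/4691 ≈ 0.213.
Interpolate at f ≈ 0.213 with slerp weights a = sin((1−f)δ)/sin δ ≈ 0.815, b = sin(fδ)/sin δ ≈ 0.233.
p = a·p₁ + b·p₂ ≈ (-0.886, -0.460, 0.063); φ = arcsin(p_z) ≈ 3.64°, λ = atan2(p_y, p_x) ≈ -152.56°.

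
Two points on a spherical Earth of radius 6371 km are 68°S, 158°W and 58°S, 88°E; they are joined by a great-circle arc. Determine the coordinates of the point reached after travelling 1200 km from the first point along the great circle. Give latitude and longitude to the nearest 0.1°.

≈ 74.2°S, 174.1°E

The haversine formula gives a central angle δ ≈ 0.788 rad (45.1°) between the endpoints. The total great-circle distance is δ·R ≈ 0.788 × 6371 ≈ 5018 km, so the target fraction is f = 1200/5018 ≈ 0.239.
Interpolate at f ≈ 0.239 with slerp weights a = sin((1−f)δ)/sin δ ≈ 0.796, b = sin(fδ)/sin δ ≈ 0.264.
p = a·p₁ + b·p₂ ≈ (-0.272, 0.028, -0.962); φ = arcsin(p_z) ≈ -74.16°, λ = atan2(p_y, p_x) ≈ 174.06°.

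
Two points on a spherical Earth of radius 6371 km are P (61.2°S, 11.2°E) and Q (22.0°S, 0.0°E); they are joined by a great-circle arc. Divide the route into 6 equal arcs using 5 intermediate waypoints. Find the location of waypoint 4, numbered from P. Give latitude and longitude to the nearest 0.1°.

From cos δ = sin φ₁ sin φ₂ + cos φ₁ cos φ₂ cos Δλ, the central angle is δ ≈ 0.698 rad (40.0°).
Interpolate at f = 4/6 with slerp weights a = sin((1−f)δ)/sin δ ≈ 0.359, b = sin(fδ)/sin δ ≈ 0.698.
p = a·p₁ + b·p₂ ≈ (0.817, 0.034, -0.576); φ = arcsin(p_z) ≈ -35.16°, λ = atan2(p_y, p_x) ≈ 2.35°.

≈ (35.2°S, 2.4°E)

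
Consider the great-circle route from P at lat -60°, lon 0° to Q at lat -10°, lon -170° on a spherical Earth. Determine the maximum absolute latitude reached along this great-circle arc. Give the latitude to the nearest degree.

≈ -85°

The great circle lies in the plane with unit normal n̂ = (p₁ × p₂)/|p₁ × p₂|.
Here n̂_z ≈ -0.091; the vertex latitude is φ_max = arccos|n̂_z| ≈ 84.8°.
Check via Clairaut: cos φ_max = |cos φ₁| · sin C = cos(60.0°)·sin(169.5°) ≈ 0.091, again giving ≈ 84.8°.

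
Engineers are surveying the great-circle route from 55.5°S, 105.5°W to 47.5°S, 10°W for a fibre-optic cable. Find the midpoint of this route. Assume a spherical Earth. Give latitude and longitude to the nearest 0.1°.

≈ 61.7°S, 52.2°W

The haversine formula gives a central angle δ ≈ 0.963 rad (55.2°) between the endpoints.
Interpolate at f = 1/2 with slerp weights a = sin((1−f)δ)/sin δ ≈ 0.564, b = sin(fδ)/sin δ ≈ 0.564.
p = a·p₁ + b·p₂ ≈ (0.290, -0.374, -0.881); φ = arcsin(p_z) ≈ -61.75°, λ = atan2(p_y, p_x) ≈ -52.22°.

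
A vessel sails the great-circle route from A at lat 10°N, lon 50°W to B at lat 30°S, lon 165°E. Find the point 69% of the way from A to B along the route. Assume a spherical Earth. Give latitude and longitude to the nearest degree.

≈ lat 37°S, lon 142°W

Write both endpoints as unit vectors p₁, p₂ with components (cos φ cos λ, cos φ sin λ, sin φ).
The central angle between the endpoints is δ = arccos(p₁·p₂) ≈ 2.474 rad (141.8°).
Interpolate at f = 0.69 with slerp weights a = sin((1−f)δ)/sin δ ≈ 1.121, b = sin(fδ)/sin δ ≈ 1.601.
p = a·p₁ + b·p₂ ≈ (-0.629, -0.487, -0.606); φ = arcsin(p_z) ≈ -37.28°, λ = atan2(p_y, p_x) ≈ -142.25°.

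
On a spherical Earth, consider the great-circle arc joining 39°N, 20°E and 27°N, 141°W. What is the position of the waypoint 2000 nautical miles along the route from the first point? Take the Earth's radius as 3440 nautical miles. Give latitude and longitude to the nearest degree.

≈ 69°N, 8°W

The haversine formula gives a central angle δ ≈ 1.949 rad (111.7°) between the endpoints. The total great-circle distance is δ·R ≈ 1.949 × 3440 ≈ 6704 nmi, so the target fraction is f = 2000/6704 ≈ 0.298.
Interpolate at f ≈ 0.298 with slerp weights a = sin((1−f)δ)/sin δ ≈ 1.054, b = sin(fδ)/sin δ ≈ 0.591.
p = a·p₁ + b·p₂ ≈ (0.360, -0.051, 0.931); φ = arcsin(p_z) ≈ 68.65°, λ = atan2(p_y, p_x) ≈ -8.09°.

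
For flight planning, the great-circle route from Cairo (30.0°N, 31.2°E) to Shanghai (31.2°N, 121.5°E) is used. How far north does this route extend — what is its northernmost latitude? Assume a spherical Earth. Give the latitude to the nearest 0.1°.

The great circle lies in the plane with unit normal n̂ = (p₁ × p₂)/|p₁ × p₂|.
Here n̂_z ≈ +0.766; the vertex latitude is φ_max = arccos|n̂_z| ≈ 40.0°.
Check via Clairaut: cos φ_max = |cos φ₁| · sin C = cos(30.0°)·sin(62.2°) ≈ 0.766, again giving ≈ 40.0°.

≈ 40.0°N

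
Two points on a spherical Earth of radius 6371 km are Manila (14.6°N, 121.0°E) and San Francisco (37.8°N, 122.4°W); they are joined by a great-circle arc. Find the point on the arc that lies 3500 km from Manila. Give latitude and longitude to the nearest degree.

From cos δ = sin φ₁ sin φ₂ + cos φ₁ cos φ₂ cos Δλ, the central angle is δ ≈ 1.760 rad (100.8°). The total great-circle distance is δ·R ≈ 1.760 × 6371 ≈ 11212 km, so the target fraction is f = 3500/11212 ≈ 0.312.
Interpolate at f ≈ 0.312 with slerp weights a = sin((1−f)δ)/sin δ ≈ 0.953, b = sin(fδ)/sin δ ≈ 0.532.
p = a·p₁ + b·p₂ ≈ (-0.700, 0.436, 0.566); φ = arcsin(p_z) ≈ 34.47°, λ = atan2(p_y, p_x) ≈ 148.10°.

≈ 34°N, 148°E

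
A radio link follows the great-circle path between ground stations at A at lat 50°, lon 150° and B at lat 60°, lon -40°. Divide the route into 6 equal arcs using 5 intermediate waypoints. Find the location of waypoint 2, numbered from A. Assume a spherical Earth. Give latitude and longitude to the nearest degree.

≈ lat 73°, lon 157°

From cos δ = sin φ₁ sin φ₂ + cos φ₁ cos φ₂ cos Δλ, the central angle is δ ≈ 1.217 rad (69.7°).
Interpolate at f = 2/6 with slerp weights a = sin((1−f)δ)/sin δ ≈ 0.773, b = sin(fδ)/sin δ ≈ 0.421.
p = a·p₁ + b·p₂ ≈ (-0.269, 0.113, 0.956); φ = arcsin(p_z) ≈ 73.02°, λ = atan2(p_y, p_x) ≈ 157.18°.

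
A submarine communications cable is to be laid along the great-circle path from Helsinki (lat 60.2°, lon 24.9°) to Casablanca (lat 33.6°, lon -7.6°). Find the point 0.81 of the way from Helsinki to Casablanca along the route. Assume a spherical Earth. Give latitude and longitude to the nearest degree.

≈ lat 39°, lon -4°

From cos δ = sin φ₁ sin φ₂ + cos φ₁ cos φ₂ cos Δλ, the central angle is δ ≈ 0.593 rad (34.0°).
Interpolate at f = 0.81 with slerp weights a = sin((1−f)δ)/sin δ ≈ 0.201, b = sin(fδ)/sin δ ≈ 0.827.
p = a·p₁ + b·p₂ ≈ (0.773, -0.049, 0.632); φ = arcsin(p_z) ≈ 39.21°, λ = atan2(p_y, p_x) ≈ -3.62°.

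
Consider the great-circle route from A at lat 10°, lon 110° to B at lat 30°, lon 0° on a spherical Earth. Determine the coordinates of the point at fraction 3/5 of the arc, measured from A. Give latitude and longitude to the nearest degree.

≈ lat 34°, lon 48°

Write both endpoints as unit vectors p₁, p₂ with components (cos φ cos λ, cos φ sin λ, sin φ).
The central angle between the endpoints is δ = arccos(p₁·p₂) ≈ 1.777 rad (101.8°).
Interpolate at f = 3/5 with slerp weights a = sin((1−f)δ)/sin δ ≈ 0.667, b = sin(fδ)/sin δ ≈ 0.894.
p = a·p₁ + b·p₂ ≈ (0.550, 0.617, 0.563); φ = arcsin(p_z) ≈ 34.26°, λ = atan2(p_y, p_x) ≈ 48.28°.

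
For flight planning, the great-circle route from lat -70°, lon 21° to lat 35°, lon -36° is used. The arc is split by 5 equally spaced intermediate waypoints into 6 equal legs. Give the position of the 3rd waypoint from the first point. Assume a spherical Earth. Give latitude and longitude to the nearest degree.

≈ lat -19°, lon -20°

Convert each endpoint to a unit vector on the sphere (x = cos φ cos λ, y = cos φ sin λ, z = sin φ).
The central angle between the endpoints is δ = arccos(p₁·p₂) ≈ 1.968 rad (112.7°).
Interpolate at f = 3/6 with slerp weights a = sin((1−f)δ)/sin δ ≈ 0.903, b = sin(fδ)/sin δ ≈ 0.903.
p = a·p₁ + b·p₂ ≈ (0.886, -0.324, -0.330); φ = arcsin(p_z) ≈ -19.30°, λ = atan2(p_y, p_x) ≈ -20.08°.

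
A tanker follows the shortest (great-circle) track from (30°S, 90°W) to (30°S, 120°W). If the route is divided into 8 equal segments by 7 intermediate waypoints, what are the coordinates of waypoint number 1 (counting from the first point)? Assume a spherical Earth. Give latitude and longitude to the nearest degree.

Write both endpoints as unit vectors p₁, p₂ with components (cos φ cos λ, cos φ sin λ, sin φ).
The central angle between the endpoints is δ = arccos(p₁·p₂) ≈ 0.452 rad (25.9°).
Interpolate at f = 1/8 with slerp weights a = sin((1−f)δ)/sin δ ≈ 0.882, b = sin(fδ)/sin δ ≈ 0.129.
p = a·p₁ + b·p₂ ≈ (-0.056, -0.861, -0.506); φ = arcsin(p_z) ≈ -30.38°, λ = atan2(p_y, p_x) ≈ -93.72°.

≈ (30°S, 94°W)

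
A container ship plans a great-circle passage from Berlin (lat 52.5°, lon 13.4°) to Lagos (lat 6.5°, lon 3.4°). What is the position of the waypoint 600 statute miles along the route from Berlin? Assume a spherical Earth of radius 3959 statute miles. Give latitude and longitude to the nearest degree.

≈ lat 44°, lon 11°

The haversine formula gives a central angle δ ≈ 0.816 rad (46.7°) between the endpoints. The total great-circle distance is δ·R ≈ 0.816 × 3959 ≈ 3229 mi, so the target fraction is f = 600/3229 ≈ 0.186.
Interpolate at f ≈ 0.186 with slerp weights a = sin((1−f)δ)/sin δ ≈ 0.846, b = sin(fδ)/sin δ ≈ 0.207.
p = a·p₁ + b·p₂ ≈ (0.707, 0.132, 0.695); φ = arcsin(p_z) ≈ 44.02°, λ = atan2(p_y, p_x) ≈ 10.55°.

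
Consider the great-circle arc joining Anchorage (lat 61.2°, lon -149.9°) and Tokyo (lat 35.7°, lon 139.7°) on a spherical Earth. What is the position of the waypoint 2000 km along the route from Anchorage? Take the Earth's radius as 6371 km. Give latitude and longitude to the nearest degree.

Convert each endpoint to a unit vector on the sphere (x = cos φ cos λ, y = cos φ sin λ, z = sin φ).
The central angle between the endpoints is δ = arccos(p₁·p₂) ≈ 0.873 rad (50.0°). The total great-circle distance is δ·R ≈ 0.873 × 6371 ≈ 5561 km, so the target fraction is f = 2000/5561 ≈ 0.360.
Interpolate at f ≈ 0.360 with slerp weights a = sin((1−f)δ)/sin δ ≈ 0.692, b = sin(fδ)/sin δ ≈ 0.403.
p = a·p₁ + b·p₂ ≈ (-0.538, 0.044, 0.842); φ = arcsin(p_z) ≈ 57.32°, λ = atan2(p_y, p_x) ≈ 175.28°.

≈ lat 57°, lon 175°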